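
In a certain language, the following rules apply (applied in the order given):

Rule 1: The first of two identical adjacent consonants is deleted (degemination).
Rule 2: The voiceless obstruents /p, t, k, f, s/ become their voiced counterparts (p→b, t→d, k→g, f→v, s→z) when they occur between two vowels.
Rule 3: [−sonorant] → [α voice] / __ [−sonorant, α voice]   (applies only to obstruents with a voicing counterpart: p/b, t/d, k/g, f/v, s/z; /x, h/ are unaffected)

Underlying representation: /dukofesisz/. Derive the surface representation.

Rule 1 (degemination): no segment meets the environment; /dukofesisz/ is unchanged.
Rule 2 (intervocalic voicing): /k/ is a voiceless obstruent between vowels /u/ and /o/, so it voices to [g]. /f/ is a voiceless obstruent between vowels /o/ and /e/, so it voices to [v]. /s/ is a voiceless obstruent between vowels /e/ and /i/, so it voices to [z]. /dukofesisz/ → dugovezisz.
Rule 3 (regressive voicing assimilation): /s/ precedes the voiced obstruent /z/, so it voices to [z] by assimilation. /dugovezisz/ → dugovezizz.

dugovezizz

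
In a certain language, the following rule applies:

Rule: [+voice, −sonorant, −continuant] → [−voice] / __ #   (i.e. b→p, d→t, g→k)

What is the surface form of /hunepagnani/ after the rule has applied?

hunepagnani

No segment of /hunepagnani/ meets the structural description of the rule, so the form surfaces unchanged.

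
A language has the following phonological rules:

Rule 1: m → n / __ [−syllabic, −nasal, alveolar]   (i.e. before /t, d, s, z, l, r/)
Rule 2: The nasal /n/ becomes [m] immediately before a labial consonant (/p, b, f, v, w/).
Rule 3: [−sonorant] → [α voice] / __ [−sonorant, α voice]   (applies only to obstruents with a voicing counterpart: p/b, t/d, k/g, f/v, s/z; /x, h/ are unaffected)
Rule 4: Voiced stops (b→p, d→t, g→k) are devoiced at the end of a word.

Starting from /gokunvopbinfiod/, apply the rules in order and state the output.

Rule 1 (nasal place assimilation): no segment meets the environment; /gokunvopbinfiod/ is unchanged.
Rule 2 (nasal place assimilation): /n/ precedes the labial consonant /v/, so it assimilates in place to [m]. /n/ precedes the labial consonant /f/, so it assimilates in place to [m]. /gokunvopbinfiod/ → gokumvopbimfiod.
Rule 3 (regressive voicing assimilation): /p/ precedes the voiced obstruent /b/, so it voices to [b] by assimilation. /gokumvopbimfiod/ → gokumvobbimfiod.
Rule 4 (final devoicing): /d/ is a voiced stop in word-final position, so it devoices to [t]. /gokumvobbimfiod/ → gokumvobbimfiot.

gokumvobbimfiot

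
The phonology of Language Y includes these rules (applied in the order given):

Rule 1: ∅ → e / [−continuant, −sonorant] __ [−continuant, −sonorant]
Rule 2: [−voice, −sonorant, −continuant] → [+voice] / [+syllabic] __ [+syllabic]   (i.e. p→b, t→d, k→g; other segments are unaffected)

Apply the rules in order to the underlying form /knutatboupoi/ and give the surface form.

knudadebouboi

Rule 1 (stop-cluster e-epenthesis): /t/ and /b/ form a stop–stop cluster, so [e] is inserted between them. /knutatboupoi/ → knutateboupoi.
Rule 2 (intervocalic voicing): /t/ is a voiceless stop between vowels /u/ and /a/, so it voices to [d]. /t/ is a voiceless stop between vowels /a/ and /e/, so it voices to [d]. /p/ is a voiceless stop between vowels /u/ and /o/, so it voices to [b]. /knutateboupoi/ → knudadebouboi.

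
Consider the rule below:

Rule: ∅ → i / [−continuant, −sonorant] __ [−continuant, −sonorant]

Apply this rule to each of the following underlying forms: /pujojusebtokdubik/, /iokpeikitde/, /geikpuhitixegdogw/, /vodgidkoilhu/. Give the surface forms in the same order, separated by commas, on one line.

/pujojusebtokdubik/: /b/ and /t/ form a stop–stop cluster, so [i] is inserted between them. /k/ and /d/ form a stop–stop cluster, so [i] is inserted between them. → [pujojusebitokidubik].
/iokpeikitde/: /k/ and /p/ form a stop–stop cluster, so [i] is inserted between them. /t/ and /d/ form a stop–stop cluster, so [i] is inserted between them. → [iokipeikitide].
/geikpuhitixegdogw/: /k/ and /p/ form a stop–stop cluster, so [i] is inserted between them. /g/ and /d/ form a stop–stop cluster, so [i] is inserted between them. → [geikipuhitixegidogw].
/vodgidkoilhu/: /d/ and /g/ form a stop–stop cluster, so [i] is inserted between them. /d/ and /k/ form a stop–stop cluster, so [i] is inserted between them. → [vodigidikoilhu].

pujojusebitokidubik, iokipeikitide, geikipuhitixegidogw, vodigidikoilhu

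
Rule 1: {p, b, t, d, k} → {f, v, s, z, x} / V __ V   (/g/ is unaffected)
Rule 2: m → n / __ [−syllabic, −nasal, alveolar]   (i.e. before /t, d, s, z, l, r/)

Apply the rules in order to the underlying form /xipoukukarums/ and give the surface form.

Rule 1 (intervocalic spirantization): /p/ is a stop between vowels /i/ and /o/, so it spirantizes to the fricative [f]. /k/ is a stop between vowels /u/ and /u/, so it spirantizes to the fricative [x]. /k/ is a stop between vowels /u/ and /a/, so it spirantizes to the fricative [x]. /xipoukukarums/ → xifouxuxarums.
Rule 2 (nasal place assimilation): /m/ precedes the alveolar consonant /s/, so it assimilates in place to [n]. /xifouxuxarums/ → xifouxuxaruns.

xifouxuxaruns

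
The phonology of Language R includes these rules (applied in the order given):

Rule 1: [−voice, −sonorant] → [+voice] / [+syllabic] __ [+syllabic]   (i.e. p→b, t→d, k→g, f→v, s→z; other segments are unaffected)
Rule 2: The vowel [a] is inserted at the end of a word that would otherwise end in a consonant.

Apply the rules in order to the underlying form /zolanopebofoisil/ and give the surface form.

zolanobebovoizila

Rule 1 (intervocalic voicing): /p/ is a voiceless obstruent between vowels /o/ and /e/, so it voices to [b]. /f/ is a voiceless obstruent between vowels /o/ and /o/, so it voices to [v]. /s/ is a voiceless obstruent between vowels /i/ and /i/, so it voices to [z]. /zolanopebofoisil/ → zolanobebovoizil.
Rule 2 (final a-epenthesis): the form ends in the consonant /l/, so [a] is inserted word-finally. /zolanobebovoizil/ → zolanobebovoizila.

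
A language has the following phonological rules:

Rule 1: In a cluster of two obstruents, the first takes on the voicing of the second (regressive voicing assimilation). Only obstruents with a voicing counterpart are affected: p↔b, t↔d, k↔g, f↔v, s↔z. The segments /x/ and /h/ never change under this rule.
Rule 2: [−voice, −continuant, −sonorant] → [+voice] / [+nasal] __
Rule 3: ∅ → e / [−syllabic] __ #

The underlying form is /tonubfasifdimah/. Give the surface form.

Rule 1 (regressive voicing assimilation): /b/ precedes the voiceless obstruent /f/, so it devoices to [p] by assimilation. /f/ precedes the voiced obstruent /d/, so it voices to [v] by assimilation. /tonubfasifdimah/ → tonupfasivdimah.
Rule 2 (post-nasal voicing): no segment meets the environment; /tonupfasivdimah/ is unchanged.
Rule 3 (final e-epenthesis): the form ends in the consonant /h/, so [e] is inserted word-finally. /tonupfasivdimah/ → tonupfasivdimahe.

tonupfasivdimahe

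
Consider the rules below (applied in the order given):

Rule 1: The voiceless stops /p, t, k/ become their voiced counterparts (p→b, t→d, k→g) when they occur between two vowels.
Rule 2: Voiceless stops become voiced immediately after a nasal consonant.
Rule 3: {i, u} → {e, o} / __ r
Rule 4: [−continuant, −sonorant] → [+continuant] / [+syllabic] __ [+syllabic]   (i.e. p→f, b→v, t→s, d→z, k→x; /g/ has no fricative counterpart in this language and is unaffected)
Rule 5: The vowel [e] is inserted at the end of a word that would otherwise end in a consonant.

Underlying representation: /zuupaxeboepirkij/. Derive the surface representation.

zuuvaxevoeverkije

Rule 1 (intervocalic voicing): /p/ is a voiceless stop between vowels /u/ and /a/, so it voices to [b]. /p/ is a voiceless stop between vowels /e/ and /i/, so it voices to [b]. /zuupaxeboepirkij/ → zuubaxeboebirkij.
Rule 2 (post-nasal voicing): no segment meets the environment; /zuubaxeboebirkij/ is unchanged.
Rule 3 (pre-rhotic lowering): /i/ is a high vowel immediately before /r/, so it lowers to [e]. /zuubaxeboebirkij/ → zuubaxeboeberkij.
Rule 4 (intervocalic spirantization): /b/ is a stop between vowels /u/ and /a/, so it spirantizes to the fricative [v]. /b/ is a stop between vowels /e/ and /o/, so it spirantizes to the fricative [v]. /b/ is a stop between vowels /e/ and /e/, so it spirantizes to the fricative [v]. /zuubaxeboeberkij/ → zuuvaxevoeverkij.
Rule 5 (final e-epenthesis): the form ends in the consonant /j/, so [e] is inserted word-finally. /zuuvaxevoeverkij/ → zuuvaxevoeverkije.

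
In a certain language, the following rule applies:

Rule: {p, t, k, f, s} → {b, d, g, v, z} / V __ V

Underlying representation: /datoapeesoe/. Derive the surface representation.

/t/ is a voiceless obstruent between vowels /a/ and /o/, so it voices to [d].
/p/ is a voiceless obstruent between vowels /a/ and /e/, so it voices to [b].
/s/ is a voiceless obstruent between vowels /e/ and /o/, so it voices to [z].
Surface form: [dadoabeezoe].

dadoabeezoe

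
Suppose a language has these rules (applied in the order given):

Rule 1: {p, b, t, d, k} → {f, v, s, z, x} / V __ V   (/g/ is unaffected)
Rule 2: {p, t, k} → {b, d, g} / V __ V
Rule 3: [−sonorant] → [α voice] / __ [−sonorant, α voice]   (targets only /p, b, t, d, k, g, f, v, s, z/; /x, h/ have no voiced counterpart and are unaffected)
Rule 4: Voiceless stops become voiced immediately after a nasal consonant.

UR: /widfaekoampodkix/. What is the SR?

Rule 1 (intervocalic spirantization): /k/ is a stop between vowels /e/ and /o/, so it spirantizes to the fricative [x]. /widfaekoampodkix/ → widfaexoampodkix.
Rule 2 (intervocalic voicing): no segment meets the environment; /widfaexoampodkix/ is unchanged.
Rule 3 (regressive voicing assimilation): /d/ precedes the voiceless obstruent /f/, so it devoices to [t] by assimilation. /d/ precedes the voiceless obstruent /k/, so it devoices to [t] by assimilation. /widfaexoampodkix/ → witfaexoampotkix.
Rule 4 (post-nasal voicing): /p/ is a voiceless stop immediately after the nasal /m/, so it voices to [b]. /witfaexoampotkix/ → witfaexoambotkix.

witfaexoambotkix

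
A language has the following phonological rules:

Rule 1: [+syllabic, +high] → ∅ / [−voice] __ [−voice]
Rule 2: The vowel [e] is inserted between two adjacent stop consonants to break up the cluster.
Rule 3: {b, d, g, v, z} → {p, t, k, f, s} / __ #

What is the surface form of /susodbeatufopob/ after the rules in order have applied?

Rule 1 (high vowel syncope): /u/ is a high vowel flanked by voiceless consonants /s/ and /s/, so it deletes. /u/ is a high vowel flanked by voiceless consonants /t/ and /f/, so it deletes. /susodbeatufopob/ → ssodbeatfopob.
Rule 2 (stop-cluster e-epenthesis): /d/ and /b/ form a stop–stop cluster, so [e] is inserted between them. /ssodbeatfopob/ → ssodebeatfopob.
Rule 3 (final devoicing): /b/ is a voiced obstruent in word-final position, so it devoices to [p]. /ssodebeatfopob/ → ssodebeatfopop.

ssodebeatfopop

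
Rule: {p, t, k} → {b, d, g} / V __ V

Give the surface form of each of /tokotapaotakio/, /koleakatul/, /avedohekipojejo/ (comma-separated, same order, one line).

togodabaodagio, koleagadul, avedohegibojejo

/tokotapaotakio/: /k/ is a voiceless stop between vowels /o/ and /o/, so it voices to [g]. /t/ is a voiceless stop between vowels /o/ and /a/, so it voices to [d]. /p/ is a voiceless stop between vowels /a/ and /a/, so it voices to [b]. /t/ is a voiceless stop between vowels /o/ and /a/, so it voices to [d]. /k/ is a voiceless stop between vowels /a/ and /i/, so it voices to [g]. → [togodabaodagio].
/koleakatul/: /k/ is a voiceless stop between vowels /a/ and /a/, so it voices to [g]. /t/ is a voiceless stop between vowels /a/ and /u/, so it voices to [d]. → [koleagadul].
/avedohekipojejo/: /k/ is a voiceless stop between vowels /e/ and /i/, so it voices to [g]. /p/ is a voiceless stop between vowels /i/ and /o/, so it voices to [b]. → [avedohegibojejo].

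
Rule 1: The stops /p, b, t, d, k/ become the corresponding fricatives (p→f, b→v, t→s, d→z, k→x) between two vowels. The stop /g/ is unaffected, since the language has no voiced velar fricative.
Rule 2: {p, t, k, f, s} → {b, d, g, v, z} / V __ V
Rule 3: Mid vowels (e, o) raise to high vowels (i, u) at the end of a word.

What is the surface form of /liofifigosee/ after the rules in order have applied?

liovivigozei

Rule 1 (intervocalic spirantization): no segment meets the environment; /liofifigosee/ is unchanged.
Rule 2 (intervocalic voicing): /f/ is a voiceless obstruent between vowels /o/ and /i/, so it voices to [v]. /f/ is a voiceless obstruent between vowels /i/ and /i/, so it voices to [v]. /s/ is a voiceless obstruent between vowels /o/ and /e/, so it voices to [z]. /liofifigosee/ → liovivigozee.
Rule 3 (final vowel raising): /e/ is a mid vowel in word-final position, so it raises to [i]. /liovivigozee/ → liovivigozei.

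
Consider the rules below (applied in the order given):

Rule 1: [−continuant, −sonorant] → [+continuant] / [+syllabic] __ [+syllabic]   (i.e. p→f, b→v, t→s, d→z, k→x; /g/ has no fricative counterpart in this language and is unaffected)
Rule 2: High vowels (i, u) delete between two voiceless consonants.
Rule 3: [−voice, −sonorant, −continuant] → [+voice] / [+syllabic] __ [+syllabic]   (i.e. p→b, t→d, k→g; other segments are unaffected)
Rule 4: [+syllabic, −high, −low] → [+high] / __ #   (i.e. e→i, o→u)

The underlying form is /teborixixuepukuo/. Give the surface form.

tevorixxuefxuu

Rule 1 (intervocalic spirantization): /b/ is a stop between vowels /e/ and /o/, so it spirantizes to the fricative [v]. /p/ is a stop between vowels /e/ and /u/, so it spirantizes to the fricative [f]. /k/ is a stop between vowels /u/ and /u/, so it spirantizes to the fricative [x]. /teborixixuepukuo/ → tevorixixuefuxuo.
Rule 2 (high vowel syncope): /i/ is a high vowel flanked by voiceless consonants /x/ and /x/, so it deletes. /u/ is a high vowel flanked by voiceless consonants /f/ and /x/, so it deletes. /tevorixixuefuxuo/ → tevorixxuefxuo.
Rule 3 (intervocalic voicing): no segment meets the environment; /tevorixxuefxuo/ is unchanged.
Rule 4 (final vowel raising): /o/ is a mid vowel in word-final position, so it raises to [u]. /tevorixxuefxuo/ → tevorixxuefxuu.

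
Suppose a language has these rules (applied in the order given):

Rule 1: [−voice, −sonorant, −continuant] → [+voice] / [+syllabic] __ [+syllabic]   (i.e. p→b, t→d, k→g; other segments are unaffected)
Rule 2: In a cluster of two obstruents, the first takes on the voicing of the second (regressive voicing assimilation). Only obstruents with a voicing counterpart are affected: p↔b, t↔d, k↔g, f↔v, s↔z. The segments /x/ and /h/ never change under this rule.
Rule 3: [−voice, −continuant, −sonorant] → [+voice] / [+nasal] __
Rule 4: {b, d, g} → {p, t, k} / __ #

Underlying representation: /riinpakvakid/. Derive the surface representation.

riinbagvagit

Rule 1 (intervocalic voicing): /k/ is a voiceless stop between vowels /a/ and /i/, so it voices to [g]. /riinpakvakid/ → riinpakvagid.
Rule 2 (regressive voicing assimilation): /k/ precedes the voiced obstruent /v/, so it voices to [g] by assimilation. /riinpakvagid/ → riinpagvagid.
Rule 3 (post-nasal voicing): /p/ is a voiceless stop immediately after the nasal /n/, so it voices to [b]. /riinpagvagid/ → riinbagvagid.
Rule 4 (final devoicing): /d/ is a voiced stop in word-final position, so it devoices to [t]. /riinbagvagid/ → riinbagvagit.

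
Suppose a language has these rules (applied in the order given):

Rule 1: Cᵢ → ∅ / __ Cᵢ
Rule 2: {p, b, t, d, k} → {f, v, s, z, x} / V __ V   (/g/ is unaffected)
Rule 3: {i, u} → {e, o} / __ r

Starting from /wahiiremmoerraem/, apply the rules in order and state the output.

Rule 1 (degemination): /mm/ is a geminate; the first /m/ deletes. /rr/ is a geminate; the first /r/ deletes. /wahiiremmoerraem/ → wahiiremoeraem.
Rule 2 (intervocalic spirantization): no segment meets the environment; /wahiiremoeraem/ is unchanged.
Rule 3 (pre-rhotic lowering): /i/ is a high vowel immediately before /r/, so it lowers to [e]. /wahiiremoeraem/ → wahieremoeraem.

wahieremoeraem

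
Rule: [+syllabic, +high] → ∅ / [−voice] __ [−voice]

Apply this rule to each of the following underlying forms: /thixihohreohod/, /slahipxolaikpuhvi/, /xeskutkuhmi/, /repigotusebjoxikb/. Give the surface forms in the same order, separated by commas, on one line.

thxhohreohod, slahpxolaikphvi, xesktkhmi, repigotsebjoxkb

/thixihohreohod/: /i/ is a high vowel flanked by voiceless consonants /h/ and /x/, so it deletes. /i/ is a high vowel flanked by voiceless consonants /x/ and /h/, so it deletes. → [thxhohreohod].
/slahipxolaikpuhvi/: /i/ is a high vowel flanked by voiceless consonants /h/ and /p/, so it deletes. /u/ is a high vowel flanked by voiceless consonants /p/ and /h/, so it deletes. → [slahpxolaikphvi].
/xeskutkuhmi/: /u/ is a high vowel flanked by voiceless consonants /k/ and /t/, so it deletes. /u/ is a high vowel flanked by voiceless consonants /k/ and /h/, so it deletes. → [xesktkhmi].
/repigotusebjoxikb/: /u/ is a high vowel flanked by voiceless consonants /t/ and /s/, so it deletes. /i/ is a high vowel flanked by voiceless consonants /x/ and /k/, so it deletes. → [repigotsebjoxkb].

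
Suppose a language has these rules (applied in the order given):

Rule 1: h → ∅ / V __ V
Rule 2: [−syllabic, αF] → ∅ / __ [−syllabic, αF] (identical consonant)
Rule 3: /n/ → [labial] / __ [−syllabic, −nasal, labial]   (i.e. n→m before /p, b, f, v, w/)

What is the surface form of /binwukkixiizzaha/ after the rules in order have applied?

Rule 1 (intervocalic h-deletion): /h/ occurs between vowels /a/ and /a/, so it deletes. /binwukkixiizzaha/ → binwukkixiizzaa.
Rule 2 (degemination): /kk/ is a geminate; the first /k/ deletes. /zz/ is a geminate; the first /z/ deletes. /binwukkixiizzaa/ → binwukixiizaa.
Rule 3 (nasal place assimilation): /n/ precedes the labial consonant /w/, so it assimilates in place to [m]. /binwukixiizaa/ → bimwukixiizaa.

bimwukixiizaa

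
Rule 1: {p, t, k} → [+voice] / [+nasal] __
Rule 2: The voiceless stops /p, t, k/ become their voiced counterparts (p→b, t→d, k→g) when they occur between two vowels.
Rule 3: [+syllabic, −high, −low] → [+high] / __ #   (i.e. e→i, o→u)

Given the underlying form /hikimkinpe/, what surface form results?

Rule 1 (post-nasal voicing): /k/ is a voiceless stop immediately after the nasal /m/, so it voices to [g]. /p/ is a voiceless stop immediately after the nasal /n/, so it voices to [b]. /hikimkinpe/ → hikimginbe.
Rule 2 (intervocalic voicing): /k/ is a voiceless stop between vowels /i/ and /i/, so it voices to [g]. /hikimginbe/ → higimginbe.
Rule 3 (final vowel raising): /e/ is a mid vowel in word-final position, so it raises to [i]. /higimginbe/ → higimginbi.

higimginbi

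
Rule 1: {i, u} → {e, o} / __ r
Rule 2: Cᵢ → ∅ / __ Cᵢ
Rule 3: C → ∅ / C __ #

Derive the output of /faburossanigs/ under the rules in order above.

faborosanig

Rule 1 (pre-rhotic lowering): /u/ is a high vowel immediately before /r/, so it lowers to [o]. /faburossanigs/ → faborossanigs.
Rule 2 (degemination): /ss/ is a geminate; the first /s/ deletes. /faborossanigs/ → faborosanigs.
Rule 3 (final cluster simplification): /s/ is the second consonant of a word-final cluster /gs/, so it deletes. /faborosanigs/ → faborosanig.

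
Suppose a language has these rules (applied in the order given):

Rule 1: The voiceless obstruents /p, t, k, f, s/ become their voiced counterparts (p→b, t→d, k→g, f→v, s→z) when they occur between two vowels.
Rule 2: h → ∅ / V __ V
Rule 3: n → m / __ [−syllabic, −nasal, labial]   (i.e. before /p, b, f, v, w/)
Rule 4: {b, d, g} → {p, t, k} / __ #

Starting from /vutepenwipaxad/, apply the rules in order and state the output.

vudebemwibaxat

Rule 1 (intervocalic voicing): /t/ is a voiceless obstruent between vowels /u/ and /e/, so it voices to [d]. /p/ is a voiceless obstruent between vowels /e/ and /e/, so it voices to [b]. /p/ is a voiceless obstruent between vowels /i/ and /a/, so it voices to [b]. /vutepenwipaxad/ → vudebenwibaxad.
Rule 2 (intervocalic h-deletion): no segment meets the environment; /vudebenwibaxad/ is unchanged.
Rule 3 (nasal place assimilation): /n/ precedes the labial consonant /w/, so it assimilates in place to [m]. /vudebenwibaxad/ → vudebemwibaxad.
Rule 4 (final devoicing): /d/ is a voiced stop in word-final position, so it devoices to [t]. /vudebemwibaxad/ → vudebemwibaxat.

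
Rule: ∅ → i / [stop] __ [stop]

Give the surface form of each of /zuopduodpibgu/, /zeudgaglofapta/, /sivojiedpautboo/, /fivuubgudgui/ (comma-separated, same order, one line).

zuopiduodipibigu, zeudigaglofapita, sivojiedipautiboo, fivuubigudigui

/zuopduodpibgu/: /p/ and /d/ form a stop–stop cluster, so [i] is inserted between them. /d/ and /p/ form a stop–stop cluster, so [i] is inserted between them. /b/ and /g/ form a stop–stop cluster, so [i] is inserted between them. → [zuopiduodipibigu].
/zeudgaglofapta/: /d/ and /g/ form a stop–stop cluster, so [i] is inserted between them. /p/ and /t/ form a stop–stop cluster, so [i] is inserted between them. → [zeudigaglofapita].
/sivojiedpautboo/: /d/ and /p/ form a stop–stop cluster, so [i] is inserted between them. /t/ and /b/ form a stop–stop cluster, so [i] is inserted between them. → [sivojiedipautiboo].
/fivuubgudgui/: /b/ and /g/ form a stop–stop cluster, so [i] is inserted between them. /d/ and /g/ form a stop–stop cluster, so [i] is inserted between them. → [fivuubigudigui].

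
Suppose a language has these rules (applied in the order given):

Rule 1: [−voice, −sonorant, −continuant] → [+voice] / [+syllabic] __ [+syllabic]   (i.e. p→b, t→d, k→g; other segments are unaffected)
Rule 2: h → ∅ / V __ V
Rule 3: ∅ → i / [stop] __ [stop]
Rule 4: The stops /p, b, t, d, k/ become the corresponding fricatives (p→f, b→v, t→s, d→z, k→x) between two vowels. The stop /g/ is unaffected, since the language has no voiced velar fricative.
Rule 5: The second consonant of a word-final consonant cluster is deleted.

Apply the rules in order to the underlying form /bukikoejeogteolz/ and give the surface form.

bugigoejeogiseol

Rule 1 (intervocalic voicing): /k/ is a voiceless stop between vowels /u/ and /i/, so it voices to [g]. /k/ is a voiceless stop between vowels /i/ and /o/, so it voices to [g]. /bukikoejeogteolz/ → bugigoejeogteolz.
Rule 2 (intervocalic h-deletion): no segment meets the environment; /bugigoejeogteolz/ is unchanged.
Rule 3 (stop-cluster i-epenthesis): /g/ and /t/ form a stop–stop cluster, so [i] is inserted between them. /bugigoejeogteolz/ → bugigoejeogiteolz.
Rule 4 (intervocalic spirantization): /t/ is a stop between vowels /i/ and /e/, so it spirantizes to the fricative [s]. /bugigoejeogiteolz/ → bugigoejeogiseolz.
Rule 5 (final cluster simplification): /z/ is the second consonant of a word-final cluster /lz/, so it deletes. /bugigoejeogiseolz/ → bugigoejeogiseol.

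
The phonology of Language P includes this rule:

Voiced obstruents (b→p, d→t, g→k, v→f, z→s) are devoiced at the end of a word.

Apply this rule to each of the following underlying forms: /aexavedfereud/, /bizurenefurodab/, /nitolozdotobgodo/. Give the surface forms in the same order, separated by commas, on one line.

aexavedfereut, bizurenefurodap, nitolozdotobgodo

/aexavedfereud/: /d/ is a voiced obstruent in word-final position, so it devoices to [t]. → [aexavedfereut].
/bizurenefurodab/: /b/ is a voiced obstruent in word-final position, so it devoices to [p]. → [bizurenefurodap].
/nitolozdotobgodo/: the rule's environment is not met; surfaces unchanged as [nitolozdotobgodo].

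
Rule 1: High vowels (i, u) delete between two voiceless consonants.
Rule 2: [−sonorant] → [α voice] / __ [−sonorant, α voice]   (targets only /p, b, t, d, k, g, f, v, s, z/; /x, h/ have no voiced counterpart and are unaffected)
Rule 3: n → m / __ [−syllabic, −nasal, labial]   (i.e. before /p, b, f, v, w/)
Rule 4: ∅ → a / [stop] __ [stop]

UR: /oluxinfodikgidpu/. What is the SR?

Rule 1 (high vowel syncope): no segment meets the environment; /oluxinfodikgidpu/ is unchanged.
Rule 2 (regressive voicing assimilation): /k/ precedes the voiced obstruent /g/, so it voices to [g] by assimilation. /d/ precedes the voiceless obstruent /p/, so it devoices to [t] by assimilation. /oluxinfodikgidpu/ → oluxinfodiggitpu.
Rule 3 (nasal place assimilation): /n/ precedes the labial consonant /f/, so it assimilates in place to [m]. /oluxinfodiggitpu/ → oluximfodiggitpu.
Rule 4 (stop-cluster a-epenthesis): /g/ and /g/ form a stop–stop cluster, so [a] is inserted between them. /t/ and /p/ form a stop–stop cluster, so [a] is inserted between them. /oluximfodiggitpu/ → oluximfodigagitapu.

oluximfodigagitapu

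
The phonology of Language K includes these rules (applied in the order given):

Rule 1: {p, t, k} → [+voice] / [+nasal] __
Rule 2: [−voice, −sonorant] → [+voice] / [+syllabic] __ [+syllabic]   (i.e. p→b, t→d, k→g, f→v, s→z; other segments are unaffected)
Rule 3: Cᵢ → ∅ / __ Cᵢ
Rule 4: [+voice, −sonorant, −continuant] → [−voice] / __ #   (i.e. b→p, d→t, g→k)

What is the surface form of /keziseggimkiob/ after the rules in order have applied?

Rule 1 (post-nasal voicing): /k/ is a voiceless stop immediately after the nasal /m/, so it voices to [g]. /keziseggimkiob/ → keziseggimgiob.
Rule 2 (intervocalic voicing): /s/ is a voiceless obstruent between vowels /i/ and /e/, so it voices to [z]. /keziseggimgiob/ → kezizeggimgiob.
Rule 3 (degemination): /gg/ is a geminate; the first /g/ deletes. /kezizeggimgiob/ → kezizegimgiob.
Rule 4 (final devoicing): /b/ is a voiced stop in word-final position, so it devoices to [p]. /kezizegimgiob/ → kezizegimgiop.

kezizegimgiop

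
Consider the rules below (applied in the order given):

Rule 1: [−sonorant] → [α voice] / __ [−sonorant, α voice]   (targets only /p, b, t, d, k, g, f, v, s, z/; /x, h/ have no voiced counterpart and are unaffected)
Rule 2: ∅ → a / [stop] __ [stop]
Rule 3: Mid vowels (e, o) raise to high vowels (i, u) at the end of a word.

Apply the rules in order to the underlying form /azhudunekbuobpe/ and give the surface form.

ashudunegabuopapi

Rule 1 (regressive voicing assimilation): /z/ precedes the voiceless obstruent /h/, so it devoices to [s] by assimilation. /k/ precedes the voiced obstruent /b/, so it voices to [g] by assimilation. /b/ precedes the voiceless obstruent /p/, so it devoices to [p] by assimilation. /azhudunekbuobpe/ → ashudunegbuoppe.
Rule 2 (stop-cluster a-epenthesis): /g/ and /b/ form a stop–stop cluster, so [a] is inserted between them. /p/ and /p/ form a stop–stop cluster, so [a] is inserted between them. /ashudunegbuoppe/ → ashudunegabuopape.
Rule 3 (final vowel raising): /e/ is a mid vowel in word-final position, so it raises to [i]. /ashudunegabuopape/ → ashudunegabuopapi.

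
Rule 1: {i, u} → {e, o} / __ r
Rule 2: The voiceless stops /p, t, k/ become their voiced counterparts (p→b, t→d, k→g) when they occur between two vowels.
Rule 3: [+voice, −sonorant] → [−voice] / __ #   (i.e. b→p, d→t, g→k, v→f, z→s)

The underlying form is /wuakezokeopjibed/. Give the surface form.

Rule 1 (pre-rhotic lowering): no segment meets the environment; /wuakezokeopjibed/ is unchanged.
Rule 2 (intervocalic voicing): /k/ is a voiceless stop between vowels /a/ and /e/, so it voices to [g]. /k/ is a voiceless stop between vowels /o/ and /e/, so it voices to [g]. /wuakezokeopjibed/ → wuagezogeopjibed.
Rule 3 (final devoicing): /d/ is a voiced obstruent in word-final position, so it devoices to [t]. /wuagezogeopjibed/ → wuagezogeopjibet.

wuagezogeopjibet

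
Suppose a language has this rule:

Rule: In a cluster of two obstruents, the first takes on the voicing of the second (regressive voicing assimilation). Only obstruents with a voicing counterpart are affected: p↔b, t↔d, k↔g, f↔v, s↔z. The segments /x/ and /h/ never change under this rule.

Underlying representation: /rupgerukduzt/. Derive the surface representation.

rubgerugdust

/p/ precedes the voiced obstruent /g/, so it voices to [b] by assimilation.
/k/ precedes the voiced obstruent /d/, so it voices to [g] by assimilation.
/z/ precedes the voiceless obstruent /t/, so it devoices to [s] by assimilation.
The other instances of /g/, /d/, /t/ do not occur in the required environment and remain unchanged.
Surface form: [rubgerugdust].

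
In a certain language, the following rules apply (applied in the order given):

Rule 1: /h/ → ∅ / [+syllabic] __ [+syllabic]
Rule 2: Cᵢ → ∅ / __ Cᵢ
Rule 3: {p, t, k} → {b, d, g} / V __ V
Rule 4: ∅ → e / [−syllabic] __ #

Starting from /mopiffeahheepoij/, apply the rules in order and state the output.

mobifeaheeboije

Rule 1 (intervocalic h-deletion): no segment meets the environment; /mopiffeahheepoij/ is unchanged.
Rule 2 (degemination): /ff/ is a geminate; the first /f/ deletes. /hh/ is a geminate; the first /h/ deletes. /mopiffeahheepoij/ → mopifeaheepoij.
Rule 3 (intervocalic voicing): /p/ is a voiceless stop between vowels /o/ and /i/, so it voices to [b]. /p/ is a voiceless stop between vowels /e/ and /o/, so it voices to [b]. /mopifeaheepoij/ → mobifeaheeboij.
Rule 4 (final e-epenthesis): the form ends in the consonant /j/, so [e] is inserted word-finally. /mobifeaheeboij/ → mobifeaheeboije.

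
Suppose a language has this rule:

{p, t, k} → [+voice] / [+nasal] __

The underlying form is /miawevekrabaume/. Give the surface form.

No segment of /miawevekrabaume/ meets the structural description of the rule, so the form surfaces unchanged.

miawevekrabaume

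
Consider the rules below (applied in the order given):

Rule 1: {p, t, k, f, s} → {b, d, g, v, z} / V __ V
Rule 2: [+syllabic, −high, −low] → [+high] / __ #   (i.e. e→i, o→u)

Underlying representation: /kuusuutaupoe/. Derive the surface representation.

kuuzuudauboi

Rule 1 (intervocalic voicing): /s/ is a voiceless obstruent between vowels /u/ and /u/, so it voices to [z]. /t/ is a voiceless obstruent between vowels /u/ and /a/, so it voices to [d]. /p/ is a voiceless obstruent between vowels /u/ and /o/, so it voices to [b]. /kuusuutaupoe/ → kuuzuudauboe.
Rule 2 (final vowel raising): /e/ is a mid vowel in word-final position, so it raises to [i]. /kuuzuudauboe/ → kuuzuudauboi.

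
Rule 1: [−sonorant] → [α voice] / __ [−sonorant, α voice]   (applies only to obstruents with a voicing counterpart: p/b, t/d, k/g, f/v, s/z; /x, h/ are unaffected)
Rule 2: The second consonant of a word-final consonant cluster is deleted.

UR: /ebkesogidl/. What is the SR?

epkesogid

Rule 1 (regressive voicing assimilation): /b/ precedes the voiceless obstruent /k/, so it devoices to [p] by assimilation. /ebkesogidl/ → epkesogidl.
Rule 2 (final cluster simplification): /l/ is the second consonant of a word-final cluster /dl/, so it deletes. /epkesogidl/ → epkesogid.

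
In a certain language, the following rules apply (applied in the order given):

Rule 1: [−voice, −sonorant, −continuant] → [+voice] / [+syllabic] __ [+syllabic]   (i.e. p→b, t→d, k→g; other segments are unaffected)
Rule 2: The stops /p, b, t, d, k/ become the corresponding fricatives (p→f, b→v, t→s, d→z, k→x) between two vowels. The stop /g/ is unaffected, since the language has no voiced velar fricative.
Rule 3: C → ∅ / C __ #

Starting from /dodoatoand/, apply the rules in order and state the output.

Rule 1 (intervocalic voicing): /t/ is a voiceless stop between vowels /a/ and /o/, so it voices to [d]. /dodoatoand/ → dodoadoand.
Rule 2 (intervocalic spirantization): /d/ is a stop between vowels /o/ and /o/, so it spirantizes to the fricative [z]. /d/ is a stop between vowels /a/ and /o/, so it spirantizes to the fricative [z]. /dodoadoand/ → dozoazoand.
Rule 3 (final cluster simplification): /d/ is the second consonant of a word-final cluster /nd/, so it deletes. /dozoazoand/ → dozoazoan.

dozoazoan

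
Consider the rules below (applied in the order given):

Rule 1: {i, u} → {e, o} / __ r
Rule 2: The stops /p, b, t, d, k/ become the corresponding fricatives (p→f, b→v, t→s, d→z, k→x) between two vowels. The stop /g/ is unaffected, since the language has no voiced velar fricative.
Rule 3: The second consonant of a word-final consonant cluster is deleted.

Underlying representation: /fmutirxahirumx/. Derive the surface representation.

fmuserxaherum

Rule 1 (pre-rhotic lowering): /i/ is a high vowel immediately before /r/, so it lowers to [e]. /i/ is a high vowel immediately before /r/, so it lowers to [e]. /fmutirxahirumx/ → fmuterxaherumx.
Rule 2 (intervocalic spirantization): /t/ is a stop between vowels /u/ and /e/, so it spirantizes to the fricative [s]. /fmuterxaherumx/ → fmuserxaherumx.
Rule 3 (final cluster simplification): /x/ is the second consonant of a word-final cluster /mx/, so it deletes. /fmuserxaherumx/ → fmuserxaherum.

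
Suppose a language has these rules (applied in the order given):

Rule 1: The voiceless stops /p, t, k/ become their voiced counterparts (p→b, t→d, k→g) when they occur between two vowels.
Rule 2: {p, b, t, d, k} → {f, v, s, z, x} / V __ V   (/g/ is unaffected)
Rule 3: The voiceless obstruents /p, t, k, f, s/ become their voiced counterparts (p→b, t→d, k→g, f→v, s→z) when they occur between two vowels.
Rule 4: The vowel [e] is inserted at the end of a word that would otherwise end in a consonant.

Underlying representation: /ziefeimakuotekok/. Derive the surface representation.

Rule 1 (intervocalic voicing): /k/ is a voiceless stop between vowels /a/ and /u/, so it voices to [g]. /t/ is a voiceless stop between vowels /o/ and /e/, so it voices to [d]. /k/ is a voiceless stop between vowels /e/ and /o/, so it voices to [g]. /ziefeimakuotekok/ → ziefeimaguodegok.
Rule 2 (intervocalic spirantization): /d/ is a stop between vowels /o/ and /e/, so it spirantizes to the fricative [z]. /ziefeimaguodegok/ → ziefeimaguozegok.
Rule 3 (intervocalic voicing): /f/ is a voiceless obstruent between vowels /e/ and /e/, so it voices to [v]. /ziefeimaguozegok/ → zieveimaguozegok.
Rule 4 (final e-epenthesis): the form ends in the consonant /k/, so [e] is inserted word-finally. /zieveimaguozegok/ → zieveimaguozegoke.

zieveimaguozegoke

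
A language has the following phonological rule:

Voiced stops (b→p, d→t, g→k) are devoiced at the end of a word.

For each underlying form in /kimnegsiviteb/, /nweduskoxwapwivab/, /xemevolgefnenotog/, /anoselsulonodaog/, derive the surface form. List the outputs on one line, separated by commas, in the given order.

kimnegsivitep, nweduskoxwapwivap, xemevolgefnenotok, anoselsulonodaok

/kimnegsiviteb/: /b/ is a voiced stop in word-final position, so it devoices to [p]. → [kimnegsivitep].
/nweduskoxwapwivab/: /b/ is a voiced stop in word-final position, so it devoices to [p]. → [nweduskoxwapwivap].
/xemevolgefnenotog/: /g/ is a voiced stop in word-final position, so it devoices to [k]. → [xemevolgefnenotok].
/anoselsulonodaog/: /g/ is a voiced stop in word-final position, so it devoices to [k]. → [anoselsulonodaok].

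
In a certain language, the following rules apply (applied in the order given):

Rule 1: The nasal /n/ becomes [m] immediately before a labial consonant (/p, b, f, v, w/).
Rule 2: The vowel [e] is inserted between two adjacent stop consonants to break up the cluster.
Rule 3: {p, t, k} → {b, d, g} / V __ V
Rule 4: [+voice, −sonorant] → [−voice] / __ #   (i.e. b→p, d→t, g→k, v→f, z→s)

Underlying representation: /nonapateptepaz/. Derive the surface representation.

Rule 1 (nasal place assimilation): no segment meets the environment; /nonapateptepaz/ is unchanged.
Rule 2 (stop-cluster e-epenthesis): /p/ and /t/ form a stop–stop cluster, so [e] is inserted between them. /nonapateptepaz/ → nonapatepetepaz.
Rule 3 (intervocalic voicing): /p/ is a voiceless stop between vowels /a/ and /a/, so it voices to [b]. /t/ is a voiceless stop between vowels /a/ and /e/, so it voices to [d]. /p/ is a voiceless stop between vowels /e/ and /e/, so it voices to [b]. /t/ is a voiceless stop between vowels /e/ and /e/, so it voices to [d]. /p/ is a voiceless stop between vowels /e/ and /a/, so it voices to [b]. /nonapatepetepaz/ → nonabadebedebaz.
Rule 4 (final devoicing): /z/ is a voiced obstruent in word-final position, so it devoices to [s]. /nonabadebedebaz/ → nonabadebedebas.

nonabadebedebas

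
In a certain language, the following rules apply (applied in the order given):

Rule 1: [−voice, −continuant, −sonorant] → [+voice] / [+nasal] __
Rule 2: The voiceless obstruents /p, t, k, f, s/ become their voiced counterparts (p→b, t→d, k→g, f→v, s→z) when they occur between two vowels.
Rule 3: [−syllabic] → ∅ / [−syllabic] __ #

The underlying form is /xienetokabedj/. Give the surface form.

Rule 1 (post-nasal voicing): no segment meets the environment; /xienetokabedj/ is unchanged.
Rule 2 (intervocalic voicing): /t/ is a voiceless obstruent between vowels /e/ and /o/, so it voices to [d]. /k/ is a voiceless obstruent between vowels /o/ and /a/, so it voices to [g]. /xienetokabedj/ → xienedogabedj.
Rule 3 (final cluster simplification): /j/ is the second consonant of a word-final cluster /dj/, so it deletes. /xienedogabedj/ → xienedogabed.

xienedogabed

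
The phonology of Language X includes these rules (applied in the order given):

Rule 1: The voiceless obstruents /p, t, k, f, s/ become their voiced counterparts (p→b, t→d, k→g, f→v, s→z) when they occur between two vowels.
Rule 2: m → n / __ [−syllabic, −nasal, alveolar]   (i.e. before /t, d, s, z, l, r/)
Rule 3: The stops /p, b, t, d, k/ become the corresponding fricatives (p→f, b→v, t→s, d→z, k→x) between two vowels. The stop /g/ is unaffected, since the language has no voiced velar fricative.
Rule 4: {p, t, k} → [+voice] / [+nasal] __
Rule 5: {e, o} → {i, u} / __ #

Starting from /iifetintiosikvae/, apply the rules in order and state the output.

iivezindiozikvai

Rule 1 (intervocalic voicing): /f/ is a voiceless obstruent between vowels /i/ and /e/, so it voices to [v]. /t/ is a voiceless obstruent between vowels /e/ and /i/, so it voices to [d]. /s/ is a voiceless obstruent between vowels /o/ and /i/, so it voices to [z]. /iifetintiosikvae/ → iivedintiozikvae.
Rule 2 (nasal place assimilation): no segment meets the environment; /iivedintiozikvae/ is unchanged.
Rule 3 (intervocalic spirantization): /d/ is a stop between vowels /e/ and /i/, so it spirantizes to the fricative [z]. /iivedintiozikvae/ → iivezintiozikvae.
Rule 4 (post-nasal voicing): /t/ is a voiceless stop immediately after the nasal /n/, so it voices to [d]. /iivezintiozikvae/ → iivezindiozikvae.
Rule 5 (final vowel raising): /e/ is a mid vowel in word-final position, so it raises to [i]. /iivezindiozikvae/ → iivezindiozikvai.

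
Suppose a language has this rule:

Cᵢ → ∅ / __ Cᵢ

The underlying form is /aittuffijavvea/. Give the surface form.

aitufijavea

/tt/ is a geminate; the first /t/ deletes.
/ff/ is a geminate; the first /f/ deletes.
/vv/ is a geminate; the first /v/ deletes.
The other instances of /t/, /f/, /j/, /v/ do not occur in the required environment and remain unchanged.
Surface form: [aitufijavea].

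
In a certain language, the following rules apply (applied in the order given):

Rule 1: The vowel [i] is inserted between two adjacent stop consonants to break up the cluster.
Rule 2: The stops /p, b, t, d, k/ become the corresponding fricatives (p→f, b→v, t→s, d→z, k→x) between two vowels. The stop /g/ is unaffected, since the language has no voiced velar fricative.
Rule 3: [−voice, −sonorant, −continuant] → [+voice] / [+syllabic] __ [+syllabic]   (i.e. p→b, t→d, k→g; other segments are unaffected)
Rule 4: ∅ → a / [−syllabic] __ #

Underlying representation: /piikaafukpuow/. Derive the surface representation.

Rule 1 (stop-cluster i-epenthesis): /k/ and /p/ form a stop–stop cluster, so [i] is inserted between them. /piikaafukpuow/ → piikaafukipuow.
Rule 2 (intervocalic spirantization): /k/ is a stop between vowels /i/ and /a/, so it spirantizes to the fricative [x]. /k/ is a stop between vowels /u/ and /i/, so it spirantizes to the fricative [x]. /p/ is a stop between vowels /i/ and /u/, so it spirantizes to the fricative [f]. /piikaafukipuow/ → piixaafuxifuow.
Rule 3 (intervocalic voicing): no segment meets the environment; /piixaafuxifuow/ is unchanged.
Rule 4 (final a-epenthesis): the form ends in the consonant /w/, so [a] is inserted word-finally. /piixaafuxifuow/ → piixaafuxifuowa.

piixaafuxifuowa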